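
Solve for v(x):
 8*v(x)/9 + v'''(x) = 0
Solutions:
 v(x) = C3*exp(-2*3^(1/3)*x/3) + (C1*sin(3^(5/6)*x/3) + C2*cos(3^(5/6)*x/3))*exp(3^(1/3)*x/3)


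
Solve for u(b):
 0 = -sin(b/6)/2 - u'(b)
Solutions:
 u(b) = C1 + 3*cos(b/6)


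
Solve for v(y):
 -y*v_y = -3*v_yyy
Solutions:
 v(y) = C1 + Integral(C2*airyai(3^(2/3)*y/3) + C3*airybi(3^(2/3)*y/3), y)


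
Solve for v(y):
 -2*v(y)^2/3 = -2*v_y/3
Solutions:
 v(y) = -1/(C1 + y)


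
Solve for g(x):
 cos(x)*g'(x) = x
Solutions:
 g(x) = C1 + Integral(x/cos(x), x)


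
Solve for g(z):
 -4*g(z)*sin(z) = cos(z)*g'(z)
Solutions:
 g(z) = C1*cos(z)^4


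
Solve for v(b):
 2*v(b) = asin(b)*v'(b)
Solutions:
 v(b) = C1*exp(2*Integral(1/asin(b), b))


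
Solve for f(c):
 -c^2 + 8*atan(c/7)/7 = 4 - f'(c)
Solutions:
 f(c) = C1 + c^3/3 - 8*c*atan(c/7)/7 + 4*c + 4*log(c^2 + 49)


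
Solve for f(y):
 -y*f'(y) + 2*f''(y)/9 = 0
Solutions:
 f(y) = C1 + C2*erfi(3*y/2)


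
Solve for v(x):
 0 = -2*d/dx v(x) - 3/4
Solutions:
 v(x) = C1 - 3*x/8


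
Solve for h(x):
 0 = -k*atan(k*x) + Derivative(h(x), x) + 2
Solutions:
 h(x) = C1 + k*Piecewise((x*atan(k*x) - log(k^2*x^2 + 1)/(2*k), Ne(k, 0)), (0, True)) - 2*x


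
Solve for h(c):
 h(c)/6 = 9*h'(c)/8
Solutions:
 h(c) = C1*exp(4*c/27)


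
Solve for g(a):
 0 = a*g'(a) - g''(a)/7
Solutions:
 g(a) = C1 + C2*erfi(sqrt(14)*a/2)


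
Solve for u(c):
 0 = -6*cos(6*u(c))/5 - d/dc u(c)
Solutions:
 6*c/5 - log(sin(6*u(c)) - 1)/12 + log(sin(6*u(c)) + 1)/12 = C1


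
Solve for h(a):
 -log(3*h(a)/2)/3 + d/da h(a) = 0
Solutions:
 3*Integral(1/(-log(_y) - log(3) + log(2)), (_y, h(a))) = C1 - a


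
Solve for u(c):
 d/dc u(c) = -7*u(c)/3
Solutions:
 u(c) = C1*exp(-7*c/3)


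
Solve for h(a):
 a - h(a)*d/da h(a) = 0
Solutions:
 h(a) = -sqrt(C1 + a^2)
 h(a) = sqrt(C1 + a^2)


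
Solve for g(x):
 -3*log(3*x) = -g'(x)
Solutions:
 g(x) = C1 + 3*x*log(x) - 3*x + x*log(27)


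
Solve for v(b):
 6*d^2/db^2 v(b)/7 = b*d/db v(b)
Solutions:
 v(b) = C1 + C2*erfi(sqrt(21)*b/6)


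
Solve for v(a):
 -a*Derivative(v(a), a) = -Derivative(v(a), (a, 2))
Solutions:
 v(a) = C1 + C2*erfi(sqrt(2)*a/2)


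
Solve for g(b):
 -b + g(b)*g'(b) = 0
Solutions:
 g(b) = -sqrt(C1 + b^2)
 g(b) = sqrt(C1 + b^2)


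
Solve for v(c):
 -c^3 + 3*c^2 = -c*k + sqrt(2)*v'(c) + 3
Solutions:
 v(c) = C1 - sqrt(2)*c^4/8 + sqrt(2)*c^3/2 + sqrt(2)*c^2*k/4 - 3*sqrt(2)*c/2


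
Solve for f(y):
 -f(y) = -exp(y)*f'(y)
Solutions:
 f(y) = C1*exp(-exp(-y))


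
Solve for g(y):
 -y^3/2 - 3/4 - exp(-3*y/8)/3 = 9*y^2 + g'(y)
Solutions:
 g(y) = C1 - y^4/8 - 3*y^3 - 3*y/4 + 8*exp(-3*y/8)/9


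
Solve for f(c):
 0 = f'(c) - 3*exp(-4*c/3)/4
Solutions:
 f(c) = C1 - 9*exp(-4*c/3)/16


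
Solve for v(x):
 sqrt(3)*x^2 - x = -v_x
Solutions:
 v(x) = C1 - sqrt(3)*x^3/3 + x^2/2


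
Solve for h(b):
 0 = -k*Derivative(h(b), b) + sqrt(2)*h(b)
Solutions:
 h(b) = C1*exp(sqrt(2)*b/k)


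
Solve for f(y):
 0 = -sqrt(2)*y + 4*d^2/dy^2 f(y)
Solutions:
 f(y) = C1 + C2*y + sqrt(2)*y^3/24


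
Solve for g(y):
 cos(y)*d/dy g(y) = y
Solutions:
 g(y) = C1 + Integral(y/cos(y), y)


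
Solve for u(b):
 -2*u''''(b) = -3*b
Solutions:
 u(b) = C1 + C2*b + C3*b^2 + C4*b^3 + b^5/80


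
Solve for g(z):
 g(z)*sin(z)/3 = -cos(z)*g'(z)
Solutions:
 g(z) = C1*cos(z)^(1/3)


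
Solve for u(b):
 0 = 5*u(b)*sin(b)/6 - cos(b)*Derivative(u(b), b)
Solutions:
 u(b) = C1/cos(b)^(5/6)


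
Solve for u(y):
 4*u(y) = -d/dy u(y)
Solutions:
 u(y) = C1*exp(-4*y)


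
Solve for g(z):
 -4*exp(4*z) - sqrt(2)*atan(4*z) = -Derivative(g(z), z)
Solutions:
 g(z) = C1 + sqrt(2)*(z*atan(4*z) - log(16*z^2 + 1)/8) + exp(4*z)


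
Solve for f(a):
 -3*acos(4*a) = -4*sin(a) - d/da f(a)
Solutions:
 f(a) = C1 + 3*a*acos(4*a) - 3*sqrt(1 - 16*a^2)/4 + 4*cos(a)


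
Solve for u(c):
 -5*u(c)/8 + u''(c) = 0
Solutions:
 u(c) = C1*exp(-sqrt(10)*c/4) + C2*exp(sqrt(10)*c/4)


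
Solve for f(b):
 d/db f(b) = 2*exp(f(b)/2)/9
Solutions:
 f(b) = 2*log(-1/(C1 + 2*b)) + 2*log(18)


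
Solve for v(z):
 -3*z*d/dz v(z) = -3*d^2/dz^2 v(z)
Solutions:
 v(z) = C1 + C2*erfi(sqrt(2)*z/2)


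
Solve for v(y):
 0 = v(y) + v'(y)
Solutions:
 v(y) = C1*exp(-y)


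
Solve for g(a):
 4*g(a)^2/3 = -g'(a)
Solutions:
 g(a) = 3/(C1 + 4*a)


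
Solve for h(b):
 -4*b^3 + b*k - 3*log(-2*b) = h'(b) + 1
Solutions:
 h(b) = C1 - b^4 + b^2*k/2 - 3*b*log(-b) + b*(2 - 3*log(2))


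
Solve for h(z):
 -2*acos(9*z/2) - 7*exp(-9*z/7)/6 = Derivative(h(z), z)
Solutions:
 h(z) = C1 - 2*z*acos(9*z/2) + 2*sqrt(4 - 81*z^2)/9 + 49*exp(-9*z/7)/54


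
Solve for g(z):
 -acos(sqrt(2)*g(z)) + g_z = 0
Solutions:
 Integral(1/acos(sqrt(2)*_y), (_y, g(z))) = C1 + z


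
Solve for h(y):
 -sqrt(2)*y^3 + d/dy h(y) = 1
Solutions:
 h(y) = C1 + sqrt(2)*y^4/4 + y


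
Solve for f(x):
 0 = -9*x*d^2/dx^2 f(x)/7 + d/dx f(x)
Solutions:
 f(x) = C1 + C2*x^(16/9)


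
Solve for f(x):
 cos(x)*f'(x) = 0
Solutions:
 f(x) = C1


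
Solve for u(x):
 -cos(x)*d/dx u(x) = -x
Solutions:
 u(x) = C1 + Integral(x/cos(x), x)


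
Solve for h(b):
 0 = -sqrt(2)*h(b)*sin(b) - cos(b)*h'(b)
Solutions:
 h(b) = C1*cos(b)^(sqrt(2))


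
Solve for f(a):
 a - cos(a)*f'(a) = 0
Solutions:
 f(a) = C1 + Integral(a/cos(a), a)


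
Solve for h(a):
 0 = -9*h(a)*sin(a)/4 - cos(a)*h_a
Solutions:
 h(a) = C1*cos(a)^(9/4)


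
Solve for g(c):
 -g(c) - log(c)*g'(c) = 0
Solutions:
 g(c) = C1*exp(-li(c))


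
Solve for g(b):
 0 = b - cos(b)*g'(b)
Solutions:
 g(b) = C1 + Integral(b/cos(b), b)


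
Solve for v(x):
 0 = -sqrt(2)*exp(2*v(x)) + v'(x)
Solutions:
 v(x) = log(-sqrt(-1/(C1 + sqrt(2)*x))) - log(2)/2
 v(x) = log(-1/(C1 + sqrt(2)*x))/2 - log(2)/2


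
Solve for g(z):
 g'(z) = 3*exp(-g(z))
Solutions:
 g(z) = log(C1 + 3*z)


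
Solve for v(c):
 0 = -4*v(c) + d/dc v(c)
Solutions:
 v(c) = C1*exp(4*c)


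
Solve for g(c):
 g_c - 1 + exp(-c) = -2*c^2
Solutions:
 g(c) = C1 - 2*c^3/3 + c + exp(-c)


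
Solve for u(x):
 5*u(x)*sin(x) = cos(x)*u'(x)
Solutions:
 u(x) = C1/cos(x)^5


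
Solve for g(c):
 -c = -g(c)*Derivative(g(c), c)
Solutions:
 g(c) = -sqrt(C1 + c^2)
 g(c) = sqrt(C1 + c^2)


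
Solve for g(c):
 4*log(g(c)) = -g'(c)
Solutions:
 li(g(c)) = C1 - 4*c


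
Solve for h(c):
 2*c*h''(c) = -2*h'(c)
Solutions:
 h(c) = C1 + C2*log(c)


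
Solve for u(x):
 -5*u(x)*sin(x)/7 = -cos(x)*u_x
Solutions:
 u(x) = C1/cos(x)^(5/7)


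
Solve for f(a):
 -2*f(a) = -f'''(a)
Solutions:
 f(a) = C3*exp(2^(1/3)*a) + (C1*sin(2^(1/3)*sqrt(3)*a/2) + C2*cos(2^(1/3)*sqrt(3)*a/2))*exp(-2^(1/3)*a/2)


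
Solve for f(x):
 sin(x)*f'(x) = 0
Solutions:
 f(x) = C1


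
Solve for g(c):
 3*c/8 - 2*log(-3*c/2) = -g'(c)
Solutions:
 g(c) = C1 - 3*c^2/16 + 2*c*log(-c) + 2*c*(-1 - log(2) + log(3))


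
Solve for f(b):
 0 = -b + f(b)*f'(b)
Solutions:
 f(b) = -sqrt(C1 + b^2)
 f(b) = sqrt(C1 + b^2)


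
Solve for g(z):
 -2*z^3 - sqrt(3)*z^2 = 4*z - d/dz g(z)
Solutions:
 g(z) = C1 + z^4/2 + sqrt(3)*z^3/3 + 2*z^2


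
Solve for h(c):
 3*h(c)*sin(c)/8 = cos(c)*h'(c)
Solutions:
 h(c) = C1/cos(c)^(3/8)


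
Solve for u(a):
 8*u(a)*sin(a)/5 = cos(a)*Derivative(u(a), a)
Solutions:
 u(a) = C1/cos(a)^(8/5)


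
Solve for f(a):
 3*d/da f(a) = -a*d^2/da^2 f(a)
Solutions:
 f(a) = C1 + C2/a^2


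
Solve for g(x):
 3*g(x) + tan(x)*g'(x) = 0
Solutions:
 g(x) = C1/sin(x)^3


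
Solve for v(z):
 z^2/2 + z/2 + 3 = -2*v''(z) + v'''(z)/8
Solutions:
 v(z) = C1 + C2*z + C3*exp(16*z) - z^4/48 - 3*z^3/64 - 777*z^2/1024


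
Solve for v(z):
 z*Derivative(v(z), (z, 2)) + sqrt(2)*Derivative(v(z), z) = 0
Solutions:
 v(z) = C1 + C2*z^(1 - sqrt(2))


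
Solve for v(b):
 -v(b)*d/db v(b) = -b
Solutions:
 v(b) = -sqrt(C1 + b^2)
 v(b) = sqrt(C1 + b^2)


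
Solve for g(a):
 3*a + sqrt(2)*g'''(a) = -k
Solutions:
 g(a) = C1 + C2*a + C3*a^2 - sqrt(2)*a^4/16 - sqrt(2)*a^3*k/12


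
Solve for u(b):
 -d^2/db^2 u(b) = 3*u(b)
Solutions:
 u(b) = C1*sin(sqrt(3)*b) + C2*cos(sqrt(3)*b)


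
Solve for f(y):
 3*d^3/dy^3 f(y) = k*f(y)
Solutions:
 f(y) = C1*exp(3^(2/3)*k^(1/3)*y/3) + C2*exp(k^(1/3)*y*(-3^(2/3) + 3*3^(1/6)*I)/6) + C3*exp(-k^(1/3)*y*(3^(2/3) + 3*3^(1/6)*I)/6)


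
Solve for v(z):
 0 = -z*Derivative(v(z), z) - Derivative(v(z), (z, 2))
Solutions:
 v(z) = C1 + C2*erf(sqrt(2)*z/2)


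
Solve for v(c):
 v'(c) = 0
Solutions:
 v(c) = C1


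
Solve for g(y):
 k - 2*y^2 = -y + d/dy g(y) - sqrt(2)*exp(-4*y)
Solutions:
 g(y) = C1 + k*y - 2*y^3/3 + y^2/2 - sqrt(2)*exp(-4*y)/4


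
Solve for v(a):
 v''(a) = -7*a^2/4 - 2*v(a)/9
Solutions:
 v(a) = C1*sin(sqrt(2)*a/3) + C2*cos(sqrt(2)*a/3) - 63*a^2/8 + 567/8


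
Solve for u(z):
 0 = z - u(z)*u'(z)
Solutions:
 u(z) = -sqrt(C1 + z^2)
 u(z) = sqrt(C1 + z^2)


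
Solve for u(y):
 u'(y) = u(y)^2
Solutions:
 u(y) = -1/(C1 + y)


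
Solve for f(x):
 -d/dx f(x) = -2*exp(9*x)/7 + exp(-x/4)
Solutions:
 f(x) = C1 + 2*exp(9*x)/63 + 4*exp(-x/4)


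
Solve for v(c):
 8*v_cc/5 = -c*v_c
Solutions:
 v(c) = C1 + C2*erf(sqrt(5)*c/4)


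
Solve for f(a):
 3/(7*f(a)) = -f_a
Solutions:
 f(a) = -sqrt(C1 - 42*a)/7
 f(a) = sqrt(C1 - 42*a)/7


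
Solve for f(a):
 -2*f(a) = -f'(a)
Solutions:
 f(a) = C1*exp(2*a)


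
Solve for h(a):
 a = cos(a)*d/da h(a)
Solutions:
 h(a) = C1 + Integral(a/cos(a), a)


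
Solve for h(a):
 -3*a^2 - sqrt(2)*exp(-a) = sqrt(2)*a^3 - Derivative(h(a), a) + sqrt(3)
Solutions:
 h(a) = C1 + sqrt(2)*a^4/4 + a^3 + sqrt(3)*a - sqrt(2)*exp(-a)


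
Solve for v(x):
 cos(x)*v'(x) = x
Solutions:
 v(x) = C1 + Integral(x/cos(x), x)


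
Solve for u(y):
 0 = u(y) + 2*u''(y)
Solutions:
 u(y) = C1*sin(sqrt(2)*y/2) + C2*cos(sqrt(2)*y/2)


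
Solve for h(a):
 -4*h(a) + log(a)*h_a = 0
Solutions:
 h(a) = C1*exp(4*li(a))


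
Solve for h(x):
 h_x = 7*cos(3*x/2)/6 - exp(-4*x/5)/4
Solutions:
 h(x) = C1 + 7*sin(3*x/2)/9 + 5*exp(-4*x/5)/16


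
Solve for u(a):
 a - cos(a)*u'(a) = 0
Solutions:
 u(a) = C1 + Integral(a/cos(a), a)


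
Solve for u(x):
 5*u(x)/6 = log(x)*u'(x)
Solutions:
 u(x) = C1*exp(5*li(x)/6)


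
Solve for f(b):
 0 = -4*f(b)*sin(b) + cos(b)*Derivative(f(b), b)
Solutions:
 f(b) = C1/cos(b)^4


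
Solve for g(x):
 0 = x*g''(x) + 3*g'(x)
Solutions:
 g(x) = C1 + C2/x^2


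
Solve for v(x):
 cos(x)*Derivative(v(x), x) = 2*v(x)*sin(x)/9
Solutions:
 v(x) = C1/cos(x)^(2/9)


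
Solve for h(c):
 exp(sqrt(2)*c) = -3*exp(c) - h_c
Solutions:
 h(c) = C1 - 3*exp(c) - sqrt(2)*exp(sqrt(2)*c)/2


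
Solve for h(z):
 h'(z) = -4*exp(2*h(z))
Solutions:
 h(z) = log(-sqrt(-1/(C1 - 4*z))) - log(2)/2
 h(z) = log(-1/(C1 - 4*z))/2 - log(2)/2


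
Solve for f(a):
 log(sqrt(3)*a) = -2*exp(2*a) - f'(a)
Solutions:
 f(a) = C1 - a*log(a) + a*(1 - log(3)/2) - exp(2*a)


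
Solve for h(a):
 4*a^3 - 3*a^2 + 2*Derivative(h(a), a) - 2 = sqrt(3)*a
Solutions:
 h(a) = C1 - a^4/2 + a^3/2 + sqrt(3)*a^2/4 + a


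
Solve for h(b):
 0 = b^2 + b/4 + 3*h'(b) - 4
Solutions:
 h(b) = C1 - b^3/9 - b^2/24 + 4*b/3


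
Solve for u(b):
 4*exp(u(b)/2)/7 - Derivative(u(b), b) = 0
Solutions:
 u(b) = 2*log(-1/(C1 + 4*b)) + 2*log(14)


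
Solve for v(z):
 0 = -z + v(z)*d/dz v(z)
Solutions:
 v(z) = -sqrt(C1 + z^2)
 v(z) = sqrt(C1 + z^2)


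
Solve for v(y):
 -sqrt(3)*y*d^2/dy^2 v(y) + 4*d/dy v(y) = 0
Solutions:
 v(y) = C1 + C2*y^(1 + 4*sqrt(3)/3)


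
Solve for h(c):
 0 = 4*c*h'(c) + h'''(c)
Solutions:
 h(c) = C1 + Integral(C2*airyai(-2^(2/3)*c) + C3*airybi(-2^(2/3)*c), c)


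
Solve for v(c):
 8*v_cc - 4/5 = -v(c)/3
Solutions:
 v(c) = C1*sin(sqrt(6)*c/12) + C2*cos(sqrt(6)*c/12) + 12/5


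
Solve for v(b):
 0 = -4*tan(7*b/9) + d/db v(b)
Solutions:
 v(b) = C1 - 36*log(cos(7*b/9))/7


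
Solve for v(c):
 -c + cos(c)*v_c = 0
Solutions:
 v(c) = C1 + Integral(c/cos(c), c)


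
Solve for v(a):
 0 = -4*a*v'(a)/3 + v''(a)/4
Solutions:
 v(a) = C1 + C2*erfi(2*sqrt(6)*a/3)


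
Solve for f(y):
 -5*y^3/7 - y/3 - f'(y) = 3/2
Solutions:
 f(y) = C1 - 5*y^4/28 - y^2/6 - 3*y/2


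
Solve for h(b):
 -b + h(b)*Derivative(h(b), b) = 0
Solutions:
 h(b) = -sqrt(C1 + b^2)
 h(b) = sqrt(C1 + b^2)


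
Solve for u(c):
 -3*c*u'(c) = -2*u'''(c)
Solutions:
 u(c) = C1 + Integral(C2*airyai(2^(2/3)*3^(1/3)*c/2) + C3*airybi(2^(2/3)*3^(1/3)*c/2), c)


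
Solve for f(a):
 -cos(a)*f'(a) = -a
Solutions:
 f(a) = C1 + Integral(a/cos(a), a)


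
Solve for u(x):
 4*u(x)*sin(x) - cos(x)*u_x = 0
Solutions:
 u(x) = C1/cos(x)^4


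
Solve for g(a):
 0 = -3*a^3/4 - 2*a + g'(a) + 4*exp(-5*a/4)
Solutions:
 g(a) = C1 + 3*a^4/16 + a^2 + 16*exp(-5*a/4)/5


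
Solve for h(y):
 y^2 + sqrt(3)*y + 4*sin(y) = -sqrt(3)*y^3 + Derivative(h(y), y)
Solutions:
 h(y) = C1 + sqrt(3)*y^4/4 + y^3/3 + sqrt(3)*y^2/2 - 4*cos(y)


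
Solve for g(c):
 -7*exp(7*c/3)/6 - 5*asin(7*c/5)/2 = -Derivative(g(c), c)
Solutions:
 g(c) = C1 + 5*c*asin(7*c/5)/2 + 5*sqrt(25 - 49*c^2)/14 + exp(7*c/3)/2


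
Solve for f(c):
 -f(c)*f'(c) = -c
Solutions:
 f(c) = -sqrt(C1 + c^2)
 f(c) = sqrt(C1 + c^2)


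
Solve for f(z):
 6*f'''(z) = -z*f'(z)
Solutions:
 f(z) = C1 + Integral(C2*airyai(-6^(2/3)*z/6) + C3*airybi(-6^(2/3)*z/6), z)


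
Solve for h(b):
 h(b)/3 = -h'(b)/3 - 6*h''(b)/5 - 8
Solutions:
 h(b) = (C1*sin(sqrt(335)*b/36) + C2*cos(sqrt(335)*b/36))*exp(-5*b/36) - 24


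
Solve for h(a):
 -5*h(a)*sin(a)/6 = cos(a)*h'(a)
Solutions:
 h(a) = C1*cos(a)^(5/6)


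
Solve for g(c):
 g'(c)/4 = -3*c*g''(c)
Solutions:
 g(c) = C1 + C2*c^(11/12)


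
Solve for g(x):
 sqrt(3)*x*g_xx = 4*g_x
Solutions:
 g(x) = C1 + C2*x^(1 + 4*sqrt(3)/3)


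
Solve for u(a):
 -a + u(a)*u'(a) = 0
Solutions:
 u(a) = -sqrt(C1 + a^2)
 u(a) = sqrt(C1 + a^2)


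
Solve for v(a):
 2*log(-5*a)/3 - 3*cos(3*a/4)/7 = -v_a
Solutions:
 v(a) = C1 - 2*a*log(-a)/3 - 2*a*log(5)/3 + 2*a/3 + 4*sin(3*a/4)/7


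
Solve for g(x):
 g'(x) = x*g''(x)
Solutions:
 g(x) = C1 + C2*x^2


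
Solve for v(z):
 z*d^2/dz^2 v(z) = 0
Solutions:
 v(z) = C1 + C2*z


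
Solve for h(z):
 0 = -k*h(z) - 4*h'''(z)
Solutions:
 h(z) = C1*exp(2^(1/3)*z*(-k)^(1/3)/2) + C2*exp(2^(1/3)*z*(-k)^(1/3)*(-1 + sqrt(3)*I)/4) + C3*exp(-2^(1/3)*z*(-k)^(1/3)*(1 + sqrt(3)*I)/4)


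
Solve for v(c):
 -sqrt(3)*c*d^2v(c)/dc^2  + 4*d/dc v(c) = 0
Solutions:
 v(c) = C1 + C2*c^(1 + 4*sqrt(3)/3)


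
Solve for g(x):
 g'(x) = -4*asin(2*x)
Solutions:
 g(x) = C1 - 4*x*asin(2*x) - 2*sqrt(1 - 4*x^2)


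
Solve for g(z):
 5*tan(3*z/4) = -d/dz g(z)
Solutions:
 g(z) = C1 + 20*log(cos(3*z/4))/3


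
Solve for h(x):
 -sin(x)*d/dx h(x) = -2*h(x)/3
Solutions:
 h(x) = C1*(cos(x) - 1)^(1/3)/(cos(x) + 1)^(1/3)


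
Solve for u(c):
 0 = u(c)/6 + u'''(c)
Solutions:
 u(c) = C3*exp(-6^(2/3)*c/6) + (C1*sin(2^(2/3)*3^(1/6)*c/4) + C2*cos(2^(2/3)*3^(1/6)*c/4))*exp(6^(2/3)*c/12)


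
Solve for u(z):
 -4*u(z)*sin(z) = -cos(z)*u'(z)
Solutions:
 u(z) = C1/cos(z)^4


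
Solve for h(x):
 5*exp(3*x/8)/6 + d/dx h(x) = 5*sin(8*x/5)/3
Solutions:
 h(x) = C1 - 20*exp(3*x/8)/9 - 25*cos(8*x/5)/24


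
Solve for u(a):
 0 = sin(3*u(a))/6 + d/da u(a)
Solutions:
 u(a) = -acos((-C1 - exp(a))/(C1 - exp(a)))/3 + 2*pi/3
 u(a) = acos((-C1 - exp(a))/(C1 - exp(a)))/3


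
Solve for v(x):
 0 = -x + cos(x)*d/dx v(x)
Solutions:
 v(x) = C1 + Integral(x/cos(x), x)


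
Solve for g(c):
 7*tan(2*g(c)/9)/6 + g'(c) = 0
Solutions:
 g(c) = -9*asin(C1*exp(-7*c/27))/2 + 9*pi/2
 g(c) = 9*asin(C1*exp(-7*c/27))/2


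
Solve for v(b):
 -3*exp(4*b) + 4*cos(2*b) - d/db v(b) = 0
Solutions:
 v(b) = C1 - 3*exp(4*b)/4 + 2*sin(2*b)


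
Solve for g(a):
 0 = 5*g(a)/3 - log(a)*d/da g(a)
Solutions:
 g(a) = C1*exp(5*li(a)/3)


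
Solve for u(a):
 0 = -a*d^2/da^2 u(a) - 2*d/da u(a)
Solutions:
 u(a) = C1 + C2/a


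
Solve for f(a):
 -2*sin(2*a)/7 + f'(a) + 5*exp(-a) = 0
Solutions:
 f(a) = C1 - cos(2*a)/7 + 5*exp(-a)


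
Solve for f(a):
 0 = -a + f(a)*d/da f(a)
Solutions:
 f(a) = -sqrt(C1 + a^2)
 f(a) = sqrt(C1 + a^2)


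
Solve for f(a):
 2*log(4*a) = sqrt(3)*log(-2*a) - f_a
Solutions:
 f(a) = C1 - a*(2 - sqrt(3))*log(a) + a*(-4*log(2) - sqrt(3) + sqrt(3)*log(2) + 2 + sqrt(3)*I*pi)


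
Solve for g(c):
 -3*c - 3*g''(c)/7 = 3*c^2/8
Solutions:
 g(c) = C1 + C2*c - 7*c^4/96 - 7*c^3/6


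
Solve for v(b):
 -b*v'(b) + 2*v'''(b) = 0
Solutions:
 v(b) = C1 + Integral(C2*airyai(2^(2/3)*b/2) + C3*airybi(2^(2/3)*b/2), b)


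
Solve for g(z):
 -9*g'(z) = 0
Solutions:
 g(z) = C1


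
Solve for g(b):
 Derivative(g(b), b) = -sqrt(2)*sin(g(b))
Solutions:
 g(b) = -acos((-C1 - exp(2*sqrt(2)*b))/(C1 - exp(2*sqrt(2)*b))) + 2*pi
 g(b) = acos((-C1 - exp(2*sqrt(2)*b))/(C1 - exp(2*sqrt(2)*b)))


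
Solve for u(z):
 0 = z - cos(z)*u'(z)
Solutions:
 u(z) = C1 + Integral(z/cos(z), z)


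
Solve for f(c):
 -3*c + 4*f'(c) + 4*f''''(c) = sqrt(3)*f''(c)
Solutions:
 f(c) = C1 + C2*exp(c*(2^(1/3)*3^(5/6)/(sqrt(9 - sqrt(3)/16) + 3)^(1/3) + 2*6^(2/3)*(sqrt(9 - sqrt(3)/16) + 3)^(1/3))/24)*sin(2^(1/3)*c*(-2*2^(1/3)*sqrt(3)*(sqrt(729 - 81*sqrt(3)/16) + 27)^(1/3) + 9/(sqrt(729 - 81*sqrt(3)/16) + 27)^(1/3))/24) + C3*exp(c*(2^(1/3)*3^(5/6)/(sqrt(9 - sqrt(3)/16) + 3)^(1/3) + 2*6^(2/3)*(sqrt(9 - sqrt(3)/16) + 3)^(1/3))/24)*cos(2^(1/3)*c*(-2*2^(1/3)*sqrt(3)*(sqrt(729 - 81*sqrt(3)/16) + 27)^(1/3) + 9/(sqrt(729 - 81*sqrt(3)/16) + 27)^(1/3))/24) + C4*exp(-c*(2^(1/3)*3^(5/6)/(sqrt(9 - sqrt(3)/16) + 3)^(1/3) + 2*6^(2/3)*(sqrt(9 - sqrt(3)/16) + 3)^(1/3))/12) + 3*c^2/8 + 3*sqrt(3)*c/16


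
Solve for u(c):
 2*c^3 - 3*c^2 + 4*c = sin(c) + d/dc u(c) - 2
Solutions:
 u(c) = C1 + c^4/2 - c^3 + 2*c^2 + 2*c + cos(c)


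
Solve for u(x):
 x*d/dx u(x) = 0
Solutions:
 u(x) = C1


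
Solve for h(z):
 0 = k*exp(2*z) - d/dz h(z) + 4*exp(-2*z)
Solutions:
 h(z) = C1 + k*exp(2*z)/2 - 2*exp(-2*z)


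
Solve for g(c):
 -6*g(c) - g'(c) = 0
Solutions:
 g(c) = C1*exp(-6*c)


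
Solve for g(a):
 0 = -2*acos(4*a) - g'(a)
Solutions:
 g(a) = C1 - 2*a*acos(4*a) + sqrt(1 - 16*a^2)/2


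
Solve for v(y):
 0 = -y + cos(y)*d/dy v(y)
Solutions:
 v(y) = C1 + Integral(y/cos(y), y)


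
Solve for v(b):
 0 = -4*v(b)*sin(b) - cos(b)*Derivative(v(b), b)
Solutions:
 v(b) = C1*cos(b)^4


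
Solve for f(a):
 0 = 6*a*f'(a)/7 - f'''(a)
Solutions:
 f(a) = C1 + Integral(C2*airyai(6^(1/3)*7^(2/3)*a/7) + C3*airybi(6^(1/3)*7^(2/3)*a/7), a)


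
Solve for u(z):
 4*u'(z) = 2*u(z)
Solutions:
 u(z) = C1*exp(z/2)


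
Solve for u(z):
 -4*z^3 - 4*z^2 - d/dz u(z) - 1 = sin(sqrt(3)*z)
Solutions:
 u(z) = C1 - z^4 - 4*z^3/3 - z + sqrt(3)*cos(sqrt(3)*z)/3


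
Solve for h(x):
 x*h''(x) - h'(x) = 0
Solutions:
 h(x) = C1 + C2*x^2


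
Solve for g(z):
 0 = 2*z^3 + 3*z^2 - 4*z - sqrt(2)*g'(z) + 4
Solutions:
 g(z) = C1 + sqrt(2)*z^4/4 + sqrt(2)*z^3/2 - sqrt(2)*z^2 + 2*sqrt(2)*z


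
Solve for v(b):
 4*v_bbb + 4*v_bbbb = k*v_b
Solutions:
 v(b) = C1 + C2*exp(-b*((-27*k/8 + sqrt((8 - 27*k)^2/16 - 4)/2 + 1)^(1/3) + 1 + (-27*k/8 + sqrt((8 - 27*k)^2/16 - 4)/2 + 1)^(-1/3))/3) + C3*exp(b*((-27*k/8 + sqrt((8 - 27*k)^2/16 - 4)/2 + 1)^(1/3) - sqrt(3)*I*(-27*k/8 + sqrt((8 - 27*k)^2/16 - 4)/2 + 1)^(1/3) - 2 - 4/((-1 + sqrt(3)*I)*(-27*k/8 + sqrt((8 - 27*k)^2/16 - 4)/2 + 1)^(1/3)))/6) + C4*exp(b*((-27*k/8 + sqrt((8 - 27*k)^2/16 - 4)/2 + 1)^(1/3) + sqrt(3)*I*(-27*k/8 + sqrt((8 - 27*k)^2/16 - 4)/2 + 1)^(1/3) - 2 + 4/((1 + sqrt(3)*I)*(-27*k/8 + sqrt((8 - 27*k)^2/16 - 4)/2 + 1)^(1/3)))/6)


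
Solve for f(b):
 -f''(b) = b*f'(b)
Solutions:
 f(b) = C1 + C2*erf(sqrt(2)*b/2)


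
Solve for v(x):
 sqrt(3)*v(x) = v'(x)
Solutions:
 v(x) = C1*exp(sqrt(3)*x)


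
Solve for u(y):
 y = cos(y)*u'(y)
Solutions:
 u(y) = C1 + Integral(y/cos(y), y)


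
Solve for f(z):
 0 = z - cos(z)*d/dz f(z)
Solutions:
 f(z) = C1 + Integral(z/cos(z), z)


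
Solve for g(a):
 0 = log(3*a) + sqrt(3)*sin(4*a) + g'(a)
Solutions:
 g(a) = C1 - a*log(a) - a*log(3) + a + sqrt(3)*cos(4*a)/4


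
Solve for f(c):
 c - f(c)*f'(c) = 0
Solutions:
 f(c) = -sqrt(C1 + c^2)
 f(c) = sqrt(C1 + c^2)


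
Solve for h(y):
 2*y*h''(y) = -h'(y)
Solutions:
 h(y) = C1 + C2*sqrt(y)


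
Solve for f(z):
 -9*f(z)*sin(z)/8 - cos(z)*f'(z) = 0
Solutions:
 f(z) = C1*cos(z)^(9/8)


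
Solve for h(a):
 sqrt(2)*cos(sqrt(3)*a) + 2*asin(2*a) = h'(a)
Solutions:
 h(a) = C1 + 2*a*asin(2*a) + sqrt(1 - 4*a^2) + sqrt(6)*sin(sqrt(3)*a)/3


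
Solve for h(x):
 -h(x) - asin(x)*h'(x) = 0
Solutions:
 h(x) = C1*exp(-Integral(1/asin(x), x))


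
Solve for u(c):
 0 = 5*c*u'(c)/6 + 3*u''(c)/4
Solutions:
 u(c) = C1 + C2*erf(sqrt(5)*c/3)


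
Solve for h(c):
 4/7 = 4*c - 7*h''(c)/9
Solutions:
 h(c) = C1 + C2*c + 6*c^3/7 - 18*c^2/49


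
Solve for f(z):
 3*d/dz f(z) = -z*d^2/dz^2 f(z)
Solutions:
 f(z) = C1 + C2/z^2


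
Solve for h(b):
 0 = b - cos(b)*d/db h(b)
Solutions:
 h(b) = C1 + Integral(b/cos(b), b)


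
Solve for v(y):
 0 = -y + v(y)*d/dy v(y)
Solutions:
 v(y) = -sqrt(C1 + y^2)
 v(y) = sqrt(C1 + y^2)


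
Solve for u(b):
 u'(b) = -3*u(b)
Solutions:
 u(b) = C1*exp(-3*b)


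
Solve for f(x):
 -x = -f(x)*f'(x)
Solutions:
 f(x) = -sqrt(C1 + x^2)
 f(x) = sqrt(C1 + x^2)


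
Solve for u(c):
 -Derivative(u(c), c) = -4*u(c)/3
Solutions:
 u(c) = C1*exp(4*c/3)


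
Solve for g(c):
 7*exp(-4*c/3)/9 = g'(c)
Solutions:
 g(c) = C1 - 7*exp(-4*c/3)/12


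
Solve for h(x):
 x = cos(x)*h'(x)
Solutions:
 h(x) = C1 + Integral(x/cos(x), x)


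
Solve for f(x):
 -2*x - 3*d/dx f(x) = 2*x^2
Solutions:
 f(x) = C1 - 2*x^3/9 - x^2/3


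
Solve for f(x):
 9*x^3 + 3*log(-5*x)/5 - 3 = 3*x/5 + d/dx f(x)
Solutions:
 f(x) = C1 + 9*x^4/4 - 3*x^2/10 + 3*x*log(-x)/5 + 3*x*(-6 + log(5))/5


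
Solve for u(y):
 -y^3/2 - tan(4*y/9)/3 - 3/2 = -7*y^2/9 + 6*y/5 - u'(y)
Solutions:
 u(y) = C1 + y^4/8 - 7*y^3/27 + 3*y^2/5 + 3*y/2 - 3*log(cos(4*y/9))/4


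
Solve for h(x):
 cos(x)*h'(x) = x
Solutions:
 h(x) = C1 + Integral(x/cos(x), x)


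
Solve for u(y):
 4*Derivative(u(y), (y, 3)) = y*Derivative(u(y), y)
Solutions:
 u(y) = C1 + Integral(C2*airyai(2^(1/3)*y/2) + C3*airybi(2^(1/3)*y/2), y)


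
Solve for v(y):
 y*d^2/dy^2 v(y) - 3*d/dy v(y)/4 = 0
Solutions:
 v(y) = C1 + C2*y^(7/4)


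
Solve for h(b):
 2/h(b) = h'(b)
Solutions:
 h(b) = -sqrt(C1 + 4*b)
 h(b) = sqrt(C1 + 4*b)


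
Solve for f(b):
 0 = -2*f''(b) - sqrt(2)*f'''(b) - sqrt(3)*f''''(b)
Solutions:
 f(b) = C1 + C2*b + (C3*sin(sqrt(6)*b*sqrt(-1 + 4*sqrt(3))/6) + C4*cos(sqrt(6)*b*sqrt(-1 + 4*sqrt(3))/6))*exp(-sqrt(6)*b/6)


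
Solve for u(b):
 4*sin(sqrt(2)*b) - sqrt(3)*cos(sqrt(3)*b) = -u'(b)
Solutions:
 u(b) = C1 + sin(sqrt(3)*b) + 2*sqrt(2)*cos(sqrt(2)*b)


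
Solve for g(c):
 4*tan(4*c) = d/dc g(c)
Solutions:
 g(c) = C1 - log(cos(4*c))


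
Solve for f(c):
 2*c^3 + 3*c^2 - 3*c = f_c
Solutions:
 f(c) = C1 + c^4/2 + c^3 - 3*c^2/2


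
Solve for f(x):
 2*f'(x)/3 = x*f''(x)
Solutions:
 f(x) = C1 + C2*x^(5/3)


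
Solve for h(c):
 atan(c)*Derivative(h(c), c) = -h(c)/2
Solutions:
 h(c) = C1*exp(-Integral(1/atan(c), c)/2)


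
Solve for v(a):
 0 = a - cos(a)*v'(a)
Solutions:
 v(a) = C1 + Integral(a/cos(a), a)


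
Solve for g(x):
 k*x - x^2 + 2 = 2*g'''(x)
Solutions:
 g(x) = C1 + C2*x + C3*x^2 + k*x^4/48 - x^5/120 + x^3/6


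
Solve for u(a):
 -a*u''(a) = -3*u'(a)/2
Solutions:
 u(a) = C1 + C2*a^(5/2)


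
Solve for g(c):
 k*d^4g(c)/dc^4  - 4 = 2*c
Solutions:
 g(c) = C1 + C2*c + C3*c^2 + C4*c^3 + c^5/(60*k) + c^4/(6*k)


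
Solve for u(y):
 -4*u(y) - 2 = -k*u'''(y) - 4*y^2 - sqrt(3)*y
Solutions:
 u(y) = C1*exp(2^(2/3)*y*(1/k)^(1/3)) + C2*exp(2^(2/3)*y*(-1 + sqrt(3)*I)*(1/k)^(1/3)/2) + C3*exp(-2^(2/3)*y*(1 + sqrt(3)*I)*(1/k)^(1/3)/2) + y^2 + sqrt(3)*y/4 - 1/2


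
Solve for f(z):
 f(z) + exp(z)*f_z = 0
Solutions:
 f(z) = C1*exp(exp(-z))


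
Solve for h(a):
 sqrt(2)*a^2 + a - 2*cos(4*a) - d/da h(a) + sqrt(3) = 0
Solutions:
 h(a) = C1 + sqrt(2)*a^3/3 + a^2/2 + sqrt(3)*a - sin(4*a)/2


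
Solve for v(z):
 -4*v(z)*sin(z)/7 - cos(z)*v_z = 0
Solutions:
 v(z) = C1*cos(z)^(4/7)


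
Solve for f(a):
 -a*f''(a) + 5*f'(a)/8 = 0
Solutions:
 f(a) = C1 + C2*a^(13/8)


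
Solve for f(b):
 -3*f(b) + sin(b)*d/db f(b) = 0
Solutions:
 f(b) = C1*(cos(b) - 1)^(3/2)/(cos(b) + 1)^(3/2)


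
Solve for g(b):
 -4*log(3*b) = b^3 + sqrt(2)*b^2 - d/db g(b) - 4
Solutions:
 g(b) = C1 + b^4/4 + sqrt(2)*b^3/3 + 4*b*log(b) - 8*b + b*log(81)


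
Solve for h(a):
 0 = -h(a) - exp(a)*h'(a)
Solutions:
 h(a) = C1*exp(exp(-a))


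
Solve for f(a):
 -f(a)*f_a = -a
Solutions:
 f(a) = -sqrt(C1 + a^2)
 f(a) = sqrt(C1 + a^2)


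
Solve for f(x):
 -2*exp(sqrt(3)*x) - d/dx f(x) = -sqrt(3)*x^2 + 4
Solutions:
 f(x) = C1 + sqrt(3)*x^3/3 - 4*x - 2*sqrt(3)*exp(sqrt(3)*x)/3


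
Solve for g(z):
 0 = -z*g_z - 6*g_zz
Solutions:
 g(z) = C1 + C2*erf(sqrt(3)*z/6)


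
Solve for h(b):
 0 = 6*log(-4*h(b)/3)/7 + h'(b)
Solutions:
 7*Integral(1/(log(-_y) - log(3) + 2*log(2)), (_y, h(b)))/6 = C1 - b


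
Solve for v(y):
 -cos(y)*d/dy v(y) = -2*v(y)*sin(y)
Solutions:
 v(y) = C1/cos(y)^2


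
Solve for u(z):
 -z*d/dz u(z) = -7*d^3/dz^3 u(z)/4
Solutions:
 u(z) = C1 + Integral(C2*airyai(14^(2/3)*z/7) + C3*airybi(14^(2/3)*z/7), z)


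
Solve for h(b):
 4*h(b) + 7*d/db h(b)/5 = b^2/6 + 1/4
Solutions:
 h(b) = C1*exp(-20*b/7) + b^2/24 - 7*b/240 + 349/4800


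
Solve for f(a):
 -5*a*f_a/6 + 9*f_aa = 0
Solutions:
 f(a) = C1 + C2*erfi(sqrt(15)*a/18)


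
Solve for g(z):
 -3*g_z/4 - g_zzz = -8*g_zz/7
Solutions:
 g(z) = C1 + (C2*sin(sqrt(83)*z/14) + C3*cos(sqrt(83)*z/14))*exp(4*z/7)


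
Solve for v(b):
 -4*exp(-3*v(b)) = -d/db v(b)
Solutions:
 v(b) = log(C1 + 12*b)/3
 v(b) = log((-3^(1/3) - 3^(5/6)*I)*(C1 + 4*b)^(1/3)/2)
 v(b) = log((-3^(1/3) + 3^(5/6)*I)*(C1 + 4*b)^(1/3)/2)


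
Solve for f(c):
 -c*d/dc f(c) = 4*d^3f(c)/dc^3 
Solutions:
 f(c) = C1 + Integral(C2*airyai(-2^(1/3)*c/2) + C3*airybi(-2^(1/3)*c/2), c)


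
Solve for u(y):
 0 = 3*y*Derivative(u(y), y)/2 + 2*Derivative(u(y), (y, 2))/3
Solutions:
 u(y) = C1 + C2*erf(3*sqrt(2)*y/4)


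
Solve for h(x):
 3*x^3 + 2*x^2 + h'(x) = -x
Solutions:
 h(x) = C1 - 3*x^4/4 - 2*x^3/3 - x^2/2


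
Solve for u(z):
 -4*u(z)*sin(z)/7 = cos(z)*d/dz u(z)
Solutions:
 u(z) = C1*cos(z)^(4/7)


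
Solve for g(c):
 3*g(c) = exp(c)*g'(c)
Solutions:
 g(c) = C1*exp(-3*exp(-c))


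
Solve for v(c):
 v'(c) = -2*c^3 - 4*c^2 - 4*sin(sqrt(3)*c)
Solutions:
 v(c) = C1 - c^4/2 - 4*c^3/3 + 4*sqrt(3)*cos(sqrt(3)*c)/3


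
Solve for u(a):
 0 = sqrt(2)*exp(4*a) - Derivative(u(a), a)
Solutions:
 u(a) = C1 + sqrt(2)*exp(4*a)/4


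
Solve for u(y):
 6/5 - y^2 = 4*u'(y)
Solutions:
 u(y) = C1 - y^3/12 + 3*y/10


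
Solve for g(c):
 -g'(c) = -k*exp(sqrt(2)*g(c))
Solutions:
 g(c) = sqrt(2)*(2*log(-1/(C1 + c*k)) - log(2))/4


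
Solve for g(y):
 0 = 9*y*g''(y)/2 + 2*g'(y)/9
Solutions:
 g(y) = C1 + C2*y^(77/81)


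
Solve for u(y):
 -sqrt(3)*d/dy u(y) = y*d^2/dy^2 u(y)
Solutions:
 u(y) = C1 + C2*y^(1 - sqrt(3))


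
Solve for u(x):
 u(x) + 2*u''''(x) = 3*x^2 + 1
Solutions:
 u(x) = 3*x^2 + (C1*sin(2^(1/4)*x/2) + C2*cos(2^(1/4)*x/2))*exp(-2^(1/4)*x/2) + (C3*sin(2^(1/4)*x/2) + C4*cos(2^(1/4)*x/2))*exp(2^(1/4)*x/2) + 1


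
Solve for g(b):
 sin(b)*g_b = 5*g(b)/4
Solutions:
 g(b) = C1*(cos(b) - 1)^(5/8)/(cos(b) + 1)^(5/8)


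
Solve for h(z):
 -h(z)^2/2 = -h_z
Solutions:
 h(z) = -2/(C1 + z)


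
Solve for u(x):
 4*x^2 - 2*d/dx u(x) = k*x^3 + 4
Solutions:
 u(x) = C1 - k*x^4/8 + 2*x^3/3 - 2*x


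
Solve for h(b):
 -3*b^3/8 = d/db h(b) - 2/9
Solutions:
 h(b) = C1 - 3*b^4/32 + 2*b/9


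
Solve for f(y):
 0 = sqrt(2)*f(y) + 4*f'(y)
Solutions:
 f(y) = C1*exp(-sqrt(2)*y/4)


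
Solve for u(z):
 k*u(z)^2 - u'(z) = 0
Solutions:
 u(z) = -1/(C1 + k*z)


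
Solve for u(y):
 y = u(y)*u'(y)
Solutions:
 u(y) = -sqrt(C1 + y^2)
 u(y) = sqrt(C1 + y^2)


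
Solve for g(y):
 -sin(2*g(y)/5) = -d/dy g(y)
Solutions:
 -y + 5*log(cos(2*g(y)/5) - 1)/4 - 5*log(cos(2*g(y)/5) + 1)/4 = C1


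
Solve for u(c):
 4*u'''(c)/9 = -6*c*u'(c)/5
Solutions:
 u(c) = C1 + Integral(C2*airyai(-3*10^(2/3)*c/10) + C3*airybi(-3*10^(2/3)*c/10), c)


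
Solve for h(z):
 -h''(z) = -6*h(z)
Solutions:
 h(z) = C1*exp(-sqrt(6)*z) + C2*exp(sqrt(6)*z)


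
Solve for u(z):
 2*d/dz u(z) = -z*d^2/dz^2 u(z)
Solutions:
 u(z) = C1 + C2/z


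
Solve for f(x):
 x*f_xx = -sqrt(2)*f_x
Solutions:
 f(x) = C1 + C2*x^(1 - sqrt(2))


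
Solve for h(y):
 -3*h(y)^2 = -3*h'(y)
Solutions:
 h(y) = -1/(C1 + y)


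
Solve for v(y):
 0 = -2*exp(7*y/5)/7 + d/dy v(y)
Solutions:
 v(y) = C1 + 10*exp(7*y/5)/49


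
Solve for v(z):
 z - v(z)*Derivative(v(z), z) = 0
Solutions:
 v(z) = -sqrt(C1 + z^2)
 v(z) = sqrt(C1 + z^2)


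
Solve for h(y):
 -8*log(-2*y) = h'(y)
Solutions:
 h(y) = C1 - 8*y*log(-y) + 8*y*(1 - log(2))


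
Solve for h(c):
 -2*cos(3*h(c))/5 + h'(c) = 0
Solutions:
 -2*c/5 - log(sin(3*h(c)) - 1)/6 + log(sin(3*h(c)) + 1)/6 = C1


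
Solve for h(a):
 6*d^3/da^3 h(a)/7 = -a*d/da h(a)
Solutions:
 h(a) = C1 + Integral(C2*airyai(-6^(2/3)*7^(1/3)*a/6) + C3*airybi(-6^(2/3)*7^(1/3)*a/6), a)


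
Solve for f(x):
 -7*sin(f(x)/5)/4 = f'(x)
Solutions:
 7*x/4 + 5*log(cos(f(x)/5) - 1)/2 - 5*log(cos(f(x)/5) + 1)/2 = C1


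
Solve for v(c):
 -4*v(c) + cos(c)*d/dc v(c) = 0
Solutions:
 v(c) = C1*(sin(c)^2 + 2*sin(c) + 1)/(sin(c)^2 - 2*sin(c) + 1)


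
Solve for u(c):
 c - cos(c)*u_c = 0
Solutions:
 u(c) = C1 + Integral(c/cos(c), c)


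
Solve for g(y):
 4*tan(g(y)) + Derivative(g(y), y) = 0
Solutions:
 g(y) = pi - asin(C1*exp(-4*y))
 g(y) = asin(C1*exp(-4*y))


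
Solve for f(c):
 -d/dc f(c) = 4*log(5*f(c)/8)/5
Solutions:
 -5*Integral(1/(-log(_y) - log(5) + 3*log(2)), (_y, f(c)))/4 = C1 - c


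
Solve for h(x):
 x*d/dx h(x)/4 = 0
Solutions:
 h(x) = C1


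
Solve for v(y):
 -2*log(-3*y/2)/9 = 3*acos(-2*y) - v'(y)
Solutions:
 v(y) = C1 + 2*y*log(-y)/9 + 3*y*acos(-2*y) - 2*y/9 - 2*y*log(2)/9 + 2*y*log(3)/9 + 3*sqrt(1 - 4*y^2)/2


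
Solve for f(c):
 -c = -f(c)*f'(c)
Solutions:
 f(c) = -sqrt(C1 + c^2)
 f(c) = sqrt(C1 + c^2)


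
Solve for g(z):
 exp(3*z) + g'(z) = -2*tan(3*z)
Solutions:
 g(z) = C1 - exp(3*z)/3 + 2*log(cos(3*z))/3


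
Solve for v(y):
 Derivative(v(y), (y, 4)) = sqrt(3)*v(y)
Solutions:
 v(y) = C1*exp(-3^(1/8)*y) + C2*exp(3^(1/8)*y) + C3*sin(3^(1/8)*y) + C4*cos(3^(1/8)*y)


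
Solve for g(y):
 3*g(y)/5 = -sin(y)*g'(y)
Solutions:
 g(y) = C1*(cos(y) + 1)^(3/10)/(cos(y) - 1)^(3/10)


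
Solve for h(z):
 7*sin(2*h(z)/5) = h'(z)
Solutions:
 -7*z + 5*log(cos(2*h(z)/5) - 1)/4 - 5*log(cos(2*h(z)/5) + 1)/4 = C1


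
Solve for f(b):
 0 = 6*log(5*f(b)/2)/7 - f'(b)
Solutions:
 7*Integral(1/(-log(_y) - log(5) + log(2)), (_y, f(b)))/6 = C1 - b


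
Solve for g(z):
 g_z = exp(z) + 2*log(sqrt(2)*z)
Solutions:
 g(z) = C1 + 2*z*log(z) + z*(-2 + log(2)) + exp(z)


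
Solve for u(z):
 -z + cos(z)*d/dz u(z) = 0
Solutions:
 u(z) = C1 + Integral(z/cos(z), z)


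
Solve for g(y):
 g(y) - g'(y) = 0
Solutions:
 g(y) = C1*exp(y)


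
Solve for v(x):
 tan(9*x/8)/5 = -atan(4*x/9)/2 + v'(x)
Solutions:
 v(x) = C1 + x*atan(4*x/9)/2 - 9*log(16*x^2 + 81)/16 - 8*log(cos(9*x/8))/45


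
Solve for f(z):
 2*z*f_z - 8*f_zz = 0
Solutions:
 f(z) = C1 + C2*erfi(sqrt(2)*z/4)


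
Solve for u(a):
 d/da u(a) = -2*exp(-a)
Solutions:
 u(a) = C1 + 2*exp(-a)


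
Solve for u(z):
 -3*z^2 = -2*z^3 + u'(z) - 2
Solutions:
 u(z) = C1 + z^4/2 - z^3 + 2*z


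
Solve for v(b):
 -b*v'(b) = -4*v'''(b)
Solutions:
 v(b) = C1 + Integral(C2*airyai(2^(1/3)*b/2) + C3*airybi(2^(1/3)*b/2), b)


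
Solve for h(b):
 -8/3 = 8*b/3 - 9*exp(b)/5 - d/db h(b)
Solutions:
 h(b) = C1 + 4*b^2/3 + 8*b/3 - 9*exp(b)/5


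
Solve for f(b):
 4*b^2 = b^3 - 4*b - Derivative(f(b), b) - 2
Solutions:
 f(b) = C1 + b^4/4 - 4*b^3/3 - 2*b^2 - 2*b


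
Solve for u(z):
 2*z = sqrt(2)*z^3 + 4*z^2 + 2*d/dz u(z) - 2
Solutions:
 u(z) = C1 - sqrt(2)*z^4/8 - 2*z^3/3 + z^2/2 + z


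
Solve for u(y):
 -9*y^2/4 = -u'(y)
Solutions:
 u(y) = C1 + 3*y^3/4


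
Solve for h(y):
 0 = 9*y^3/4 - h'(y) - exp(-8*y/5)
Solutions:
 h(y) = C1 + 9*y^4/16 + 5*exp(-8*y/5)/8


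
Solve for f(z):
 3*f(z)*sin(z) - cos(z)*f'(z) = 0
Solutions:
 f(z) = C1/cos(z)^3


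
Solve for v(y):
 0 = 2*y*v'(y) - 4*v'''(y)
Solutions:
 v(y) = C1 + Integral(C2*airyai(2^(2/3)*y/2) + C3*airybi(2^(2/3)*y/2), y)


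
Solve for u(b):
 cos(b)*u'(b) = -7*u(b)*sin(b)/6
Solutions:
 u(b) = C1*cos(b)^(7/6)


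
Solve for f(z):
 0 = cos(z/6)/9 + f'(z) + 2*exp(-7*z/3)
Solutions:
 f(z) = C1 - 2*sin(z/6)/3 + 6*exp(-7*z/3)/7


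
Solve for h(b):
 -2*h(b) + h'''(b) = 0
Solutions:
 h(b) = C3*exp(2^(1/3)*b) + (C1*sin(2^(1/3)*sqrt(3)*b/2) + C2*cos(2^(1/3)*sqrt(3)*b/2))*exp(-2^(1/3)*b/2)


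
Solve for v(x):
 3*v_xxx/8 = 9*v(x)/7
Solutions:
 v(x) = C3*exp(2*3^(1/3)*7^(2/3)*x/7) + (C1*sin(3^(5/6)*7^(2/3)*x/7) + C2*cos(3^(5/6)*7^(2/3)*x/7))*exp(-3^(1/3)*7^(2/3)*x/7)


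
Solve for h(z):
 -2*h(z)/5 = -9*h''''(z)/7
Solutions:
 h(z) = C1*exp(-14^(1/4)*sqrt(3)*5^(3/4)*z/15) + C2*exp(14^(1/4)*sqrt(3)*5^(3/4)*z/15) + C3*sin(14^(1/4)*sqrt(3)*5^(3/4)*z/15) + C4*cos(14^(1/4)*sqrt(3)*5^(3/4)*z/15)


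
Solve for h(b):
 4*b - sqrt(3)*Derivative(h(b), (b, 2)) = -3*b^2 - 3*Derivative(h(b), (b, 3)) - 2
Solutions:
 h(b) = C1 + C2*b + C3*exp(sqrt(3)*b/3) + sqrt(3)*b^4/12 + b^3*(2*sqrt(3)/9 + 1) + b^2*(2 + 10*sqrt(3)/3)


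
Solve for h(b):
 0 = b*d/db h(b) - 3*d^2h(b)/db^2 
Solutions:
 h(b) = C1 + C2*erfi(sqrt(6)*b/6)


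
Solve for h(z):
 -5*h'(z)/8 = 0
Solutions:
 h(z) = C1


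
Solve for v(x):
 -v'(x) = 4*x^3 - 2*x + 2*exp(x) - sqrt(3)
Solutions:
 v(x) = C1 - x^4 + x^2 + sqrt(3)*x - 2*exp(x)


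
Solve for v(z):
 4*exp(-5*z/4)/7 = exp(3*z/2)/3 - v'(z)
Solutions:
 v(z) = C1 + 2*exp(3*z/2)/9 + 16*exp(-5*z/4)/35


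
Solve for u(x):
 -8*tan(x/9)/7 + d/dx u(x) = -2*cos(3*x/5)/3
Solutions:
 u(x) = C1 - 72*log(cos(x/9))/7 - 10*sin(3*x/5)/9


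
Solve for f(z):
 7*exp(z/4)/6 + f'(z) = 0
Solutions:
 f(z) = C1 - 14*exp(z/4)/3


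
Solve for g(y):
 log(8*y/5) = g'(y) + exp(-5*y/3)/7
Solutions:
 g(y) = C1 + y*log(y) + y*(-log(5) - 1 + 3*log(2)) + 3*exp(-5*y/3)/35


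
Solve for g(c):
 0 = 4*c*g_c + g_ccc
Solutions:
 g(c) = C1 + Integral(C2*airyai(-2^(2/3)*c) + C3*airybi(-2^(2/3)*c), c)


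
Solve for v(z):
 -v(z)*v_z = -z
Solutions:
 v(z) = -sqrt(C1 + z^2)
 v(z) = sqrt(C1 + z^2)


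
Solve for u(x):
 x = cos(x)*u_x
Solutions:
 u(x) = C1 + Integral(x/cos(x), x)


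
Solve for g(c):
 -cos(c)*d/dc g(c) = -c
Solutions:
 g(c) = C1 + Integral(c/cos(c), c)


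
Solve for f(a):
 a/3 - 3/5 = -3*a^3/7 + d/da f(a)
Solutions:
 f(a) = C1 + 3*a^4/28 + a^2/6 - 3*a/5


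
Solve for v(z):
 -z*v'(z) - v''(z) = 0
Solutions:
 v(z) = C1 + C2*erf(sqrt(2)*z/2)


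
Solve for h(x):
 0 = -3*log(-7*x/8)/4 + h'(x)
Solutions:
 h(x) = C1 + 3*x*log(-x)/4 + 3*x*(-3*log(2) - 1 + log(7))/4


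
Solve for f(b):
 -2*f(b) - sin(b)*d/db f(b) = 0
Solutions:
 f(b) = C1*(cos(b) + 1)/(cos(b) - 1)


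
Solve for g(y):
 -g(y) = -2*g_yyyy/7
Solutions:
 g(y) = C1*exp(-2^(3/4)*7^(1/4)*y/2) + C2*exp(2^(3/4)*7^(1/4)*y/2) + C3*sin(2^(3/4)*7^(1/4)*y/2) + C4*cos(2^(3/4)*7^(1/4)*y/2)


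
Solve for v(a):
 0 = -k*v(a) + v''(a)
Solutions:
 v(a) = C1*exp(-a*sqrt(k)) + C2*exp(a*sqrt(k))


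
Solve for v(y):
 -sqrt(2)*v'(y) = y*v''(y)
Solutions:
 v(y) = C1 + C2*y^(1 - sqrt(2))


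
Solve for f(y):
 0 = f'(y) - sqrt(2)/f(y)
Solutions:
 f(y) = -sqrt(C1 + 2*sqrt(2)*y)
 f(y) = sqrt(C1 + 2*sqrt(2)*y)


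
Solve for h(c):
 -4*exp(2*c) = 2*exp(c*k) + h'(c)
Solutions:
 h(c) = C1 - 2*exp(2*c) - 2*exp(c*k)/k


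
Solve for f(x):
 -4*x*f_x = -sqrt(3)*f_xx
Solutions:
 f(x) = C1 + C2*erfi(sqrt(2)*3^(3/4)*x/3)


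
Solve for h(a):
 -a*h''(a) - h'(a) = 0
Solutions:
 h(a) = C1 + C2*log(a)


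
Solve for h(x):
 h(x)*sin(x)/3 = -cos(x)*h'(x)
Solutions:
 h(x) = C1*cos(x)^(1/3)


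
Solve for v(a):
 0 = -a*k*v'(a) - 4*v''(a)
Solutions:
 v(a) = Piecewise((-sqrt(2)*sqrt(pi)*C1*erf(sqrt(2)*a*sqrt(k)/4)/sqrt(k) - C2, (k > 0) | (k < 0)), (-C1*a - C2, True))


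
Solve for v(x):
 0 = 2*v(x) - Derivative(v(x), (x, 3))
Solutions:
 v(x) = C3*exp(2^(1/3)*x) + (C1*sin(2^(1/3)*sqrt(3)*x/2) + C2*cos(2^(1/3)*sqrt(3)*x/2))*exp(-2^(1/3)*x/2)


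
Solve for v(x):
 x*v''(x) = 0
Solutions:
 v(x) = C1 + C2*x


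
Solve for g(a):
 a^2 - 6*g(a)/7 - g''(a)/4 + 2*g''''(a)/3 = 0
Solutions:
 g(a) = C1*exp(-sqrt(21)*a*sqrt(7 + sqrt(1841))/28) + C2*exp(sqrt(21)*a*sqrt(7 + sqrt(1841))/28) + C3*sin(sqrt(21)*a*sqrt(-7 + sqrt(1841))/28) + C4*cos(sqrt(21)*a*sqrt(-7 + sqrt(1841))/28) + 7*a^2/6 - 49/72


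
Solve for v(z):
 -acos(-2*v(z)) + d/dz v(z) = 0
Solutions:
 Integral(1/acos(-2*_y), (_y, v(z))) = C1 + z


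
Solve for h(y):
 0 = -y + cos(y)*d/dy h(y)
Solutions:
 h(y) = C1 + Integral(y/cos(y), y)


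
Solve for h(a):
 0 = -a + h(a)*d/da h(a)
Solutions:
 h(a) = -sqrt(C1 + a^2)
 h(a) = sqrt(C1 + a^2)


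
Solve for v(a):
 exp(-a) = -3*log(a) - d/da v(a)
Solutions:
 v(a) = C1 - 3*a*log(a) + 3*a + exp(-a)


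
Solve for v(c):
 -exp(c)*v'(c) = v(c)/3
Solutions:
 v(c) = C1*exp(exp(-c)/3)


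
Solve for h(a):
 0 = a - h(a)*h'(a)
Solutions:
 h(a) = -sqrt(C1 + a^2)
 h(a) = sqrt(C1 + a^2)


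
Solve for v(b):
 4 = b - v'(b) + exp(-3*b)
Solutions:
 v(b) = C1 + b^2/2 - 4*b - exp(-3*b)/3


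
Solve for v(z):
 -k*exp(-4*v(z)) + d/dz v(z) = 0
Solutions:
 v(z) = log(-I*(C1 + 4*k*z)^(1/4))
 v(z) = log(I*(C1 + 4*k*z)^(1/4))
 v(z) = log(-(C1 + 4*k*z)^(1/4))
 v(z) = log(C1 + 4*k*z)/4


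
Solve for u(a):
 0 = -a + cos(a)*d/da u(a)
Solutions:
 u(a) = C1 + Integral(a/cos(a), a)


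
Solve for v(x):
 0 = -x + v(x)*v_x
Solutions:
 v(x) = -sqrt(C1 + x^2)
 v(x) = sqrt(C1 + x^2)


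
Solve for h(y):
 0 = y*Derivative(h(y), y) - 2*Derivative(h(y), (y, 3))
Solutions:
 h(y) = C1 + Integral(C2*airyai(2^(2/3)*y/2) + C3*airybi(2^(2/3)*y/2), y)


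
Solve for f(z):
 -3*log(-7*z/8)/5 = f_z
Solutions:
 f(z) = C1 - 3*z*log(-z)/5 + 3*z*(-log(7) + 1 + 3*log(2))/5


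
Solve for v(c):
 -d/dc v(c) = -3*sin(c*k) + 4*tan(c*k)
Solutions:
 v(c) = C1 - 4*Piecewise((-log(cos(c*k))/k, Ne(k, 0)), (0, True)) + 3*Piecewise((-cos(c*k)/k, Ne(k, 0)), (0, True))


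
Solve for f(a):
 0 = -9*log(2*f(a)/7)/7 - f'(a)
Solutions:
 7*Integral(1/(log(_y) - log(7) + log(2)), (_y, f(a)))/9 = C1 - a
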